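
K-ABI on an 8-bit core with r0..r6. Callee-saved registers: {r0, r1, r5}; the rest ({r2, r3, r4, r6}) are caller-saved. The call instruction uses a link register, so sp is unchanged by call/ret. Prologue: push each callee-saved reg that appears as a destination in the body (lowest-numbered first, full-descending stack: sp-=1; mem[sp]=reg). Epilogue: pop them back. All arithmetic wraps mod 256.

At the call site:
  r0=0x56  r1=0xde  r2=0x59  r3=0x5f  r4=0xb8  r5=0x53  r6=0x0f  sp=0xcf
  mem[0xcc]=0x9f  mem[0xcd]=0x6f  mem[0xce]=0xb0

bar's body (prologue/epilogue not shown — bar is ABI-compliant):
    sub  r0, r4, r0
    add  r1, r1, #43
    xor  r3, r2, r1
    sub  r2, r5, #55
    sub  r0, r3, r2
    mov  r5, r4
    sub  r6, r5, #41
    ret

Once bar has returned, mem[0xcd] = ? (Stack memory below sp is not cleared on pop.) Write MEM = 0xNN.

prologue: push r0 → mem[0xce]=0x56, sp=0xce
prologue: push r1 → mem[0xcd]=0xde, sp=0xcd
prologue: push r5 → mem[0xcc]=0x53, sp=0xcc
body[0] sub  r0, r4, r0 → r0=0x62
body[1] add  r1, r1, #43 → r1=0x09
body[2] xor  r3, r2, r1 → r3=0x50
body[3] sub  r2, r5, #55 → r2=0x1c
body[4] sub  r0, r3, r2 → r0=0x34
body[5] mov  r5, r4 → r5=0xb8
body[6] sub  r6, r5, #41 → r6=0x8f
epilogue: pop r5=0x53, sp=0xcd
epilogue: pop r1=0xde, sp=0xce
epilogue: pop r0=0x56, sp=0xcf
prologue pushed ['r0', 'r1', 'r5'] at ['0xce', '0xcd', '0xcc']

MEM = 0xde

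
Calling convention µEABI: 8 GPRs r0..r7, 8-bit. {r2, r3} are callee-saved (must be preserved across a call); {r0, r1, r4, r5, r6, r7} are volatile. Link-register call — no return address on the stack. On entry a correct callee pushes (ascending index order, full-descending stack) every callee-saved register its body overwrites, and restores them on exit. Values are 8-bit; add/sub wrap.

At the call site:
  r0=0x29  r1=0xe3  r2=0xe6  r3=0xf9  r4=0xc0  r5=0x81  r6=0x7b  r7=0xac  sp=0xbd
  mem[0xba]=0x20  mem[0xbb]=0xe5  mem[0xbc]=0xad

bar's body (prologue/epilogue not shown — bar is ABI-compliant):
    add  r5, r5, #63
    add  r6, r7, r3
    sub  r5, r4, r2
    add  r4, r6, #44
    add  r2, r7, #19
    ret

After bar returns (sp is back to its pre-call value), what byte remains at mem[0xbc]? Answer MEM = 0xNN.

prologue: push r2 -> mem[0xbc]=0xe6, sp=0xbc
body[0] add  r5, r5, #63 -> r5=0xc0
body[1] add  r6, r7, r3 -> r6=0xa5
body[2] sub  r5, r4, r2 -> r5=0xda
body[3] add  r4, r6, #44 -> r4=0xd1
body[4] add  r2, r7, #19 -> r2=0xbf
epilogue: pop r2=0xe6, sp=0xbd
prologue pushed ['r2'] at ['0xbc']

MEM = 0xe6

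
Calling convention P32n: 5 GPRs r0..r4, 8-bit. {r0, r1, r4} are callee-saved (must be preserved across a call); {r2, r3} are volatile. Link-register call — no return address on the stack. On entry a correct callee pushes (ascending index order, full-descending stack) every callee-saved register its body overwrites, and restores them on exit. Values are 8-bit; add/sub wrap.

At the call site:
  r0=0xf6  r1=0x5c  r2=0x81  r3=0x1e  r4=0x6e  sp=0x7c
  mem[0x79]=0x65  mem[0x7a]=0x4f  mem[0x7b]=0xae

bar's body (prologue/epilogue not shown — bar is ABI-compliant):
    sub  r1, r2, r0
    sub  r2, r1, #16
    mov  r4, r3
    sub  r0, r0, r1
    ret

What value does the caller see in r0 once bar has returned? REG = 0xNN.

REG = 0xf6

prologue: push r0 → mem[0x7b]=0xf6, sp=0x7b
prologue: push r1 → mem[0x7a]=0x5c, sp=0x7a
prologue: push r4 → mem[0x79]=0x6e, sp=0x79
body[0] sub  r1, r2, r0 → r1=0x8b
body[1] sub  r2, r1, #16 → r2=0x7b
body[2] mov  r4, r3 → r4=0x1e
body[3] sub  r0, r0, r1 → r0=0x6b
epilogue: pop r4=0x6e, sp=0x7a
epilogue: pop r1=0x5c, sp=0x7b
epilogue: pop r0=0xf6, sp=0x7c
r0 is callee-saved → restored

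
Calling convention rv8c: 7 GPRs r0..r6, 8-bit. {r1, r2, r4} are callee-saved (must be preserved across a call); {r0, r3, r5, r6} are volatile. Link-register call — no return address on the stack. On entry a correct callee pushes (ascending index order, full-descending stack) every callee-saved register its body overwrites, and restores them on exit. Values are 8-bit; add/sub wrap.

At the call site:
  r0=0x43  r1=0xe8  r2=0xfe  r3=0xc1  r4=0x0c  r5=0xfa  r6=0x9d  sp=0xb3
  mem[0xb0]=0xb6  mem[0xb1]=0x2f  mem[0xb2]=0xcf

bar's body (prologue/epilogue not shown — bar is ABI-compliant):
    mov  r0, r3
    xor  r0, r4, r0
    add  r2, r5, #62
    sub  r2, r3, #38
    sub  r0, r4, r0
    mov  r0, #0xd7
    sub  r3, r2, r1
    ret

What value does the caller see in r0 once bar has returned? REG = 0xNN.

REG = 0xd7

prologue: push r2 → mem[0xb2]=0xfe, sp=0xb2
body[0] mov  r0, r3 → r0=0xc1
body[1] xor  r0, r4, r0 → r0=0xcd
body[2] add  r2, r5, #62 → r2=0x38
body[3] sub  r2, r3, #38 → r2=0x9b
body[4] sub  r0, r4, r0 → r0=0x3f
body[5] mov  r0, #0xd7 → r0=0xd7
body[6] sub  r3, r2, r1 → r3=0xb3
epilogue: pop r2=0xfe, sp=0xb3
r0 is caller-saved → body value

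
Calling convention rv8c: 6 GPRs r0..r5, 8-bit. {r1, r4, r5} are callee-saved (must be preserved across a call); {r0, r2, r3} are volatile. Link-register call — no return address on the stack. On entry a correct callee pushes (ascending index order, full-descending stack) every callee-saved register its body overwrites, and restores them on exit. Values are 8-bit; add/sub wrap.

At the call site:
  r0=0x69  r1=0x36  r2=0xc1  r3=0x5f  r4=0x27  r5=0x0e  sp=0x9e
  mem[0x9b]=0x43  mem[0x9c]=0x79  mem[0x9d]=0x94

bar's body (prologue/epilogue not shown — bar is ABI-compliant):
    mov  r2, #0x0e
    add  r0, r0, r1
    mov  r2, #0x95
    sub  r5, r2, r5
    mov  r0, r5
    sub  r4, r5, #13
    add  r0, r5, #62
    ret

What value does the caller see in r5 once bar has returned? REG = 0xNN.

REG = 0x0e

prologue: push r4 → mem[0x9d]=0x27, sp=0x9d
prologue: push r5 → mem[0x9c]=0x0e, sp=0x9c
body[0] mov  r2, #0x0e → r2=0x0e
body[1] add  r0, r0, r1 → r0=0x9f
body[2] mov  r2, #0x95 → r2=0x95
body[3] sub  r5, r2, r5 → r5=0x87
body[4] mov  r0, r5 → r0=0x87
body[5] sub  r4, r5, #13 → r4=0x7a
body[6] add  r0, r5, #62 → r0=0xc5
epilogue: pop r5=0x0e, sp=0x9d
epilogue: pop r4=0x27, sp=0x9e
r5 is callee-saved → restored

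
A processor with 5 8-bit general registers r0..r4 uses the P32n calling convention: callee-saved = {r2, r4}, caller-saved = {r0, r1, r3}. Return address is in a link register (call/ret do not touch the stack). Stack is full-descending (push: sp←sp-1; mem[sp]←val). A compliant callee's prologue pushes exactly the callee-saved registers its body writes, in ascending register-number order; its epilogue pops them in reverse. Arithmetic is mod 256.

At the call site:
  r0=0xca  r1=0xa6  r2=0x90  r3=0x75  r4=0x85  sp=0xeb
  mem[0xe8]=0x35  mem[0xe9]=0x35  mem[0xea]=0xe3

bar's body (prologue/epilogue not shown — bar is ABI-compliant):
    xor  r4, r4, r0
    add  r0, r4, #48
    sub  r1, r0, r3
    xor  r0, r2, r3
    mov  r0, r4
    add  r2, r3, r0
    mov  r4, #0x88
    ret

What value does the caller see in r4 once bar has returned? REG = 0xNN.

REG = 0x85

prologue: push r2 -> mem[0xea]=0x90, sp=0xea
prologue: push r4 -> mem[0xe9]=0x85, sp=0xe9
body[0] xor  r4, r4, r0 -> r4=0x4f
body[1] add  r0, r4, #48 -> r0=0x7f
body[2] sub  r1, r0, r3 -> r1=0x0a
body[3] xor  r0, r2, r3 -> r0=0xe5
body[4] mov  r0, r4 -> r0=0x4f
body[5] add  r2, r3, r0 -> r2=0xc4
body[6] mov  r4, #0x88 -> r4=0x88
epilogue: pop r4=0x85, sp=0xea
epilogue: pop r2=0x90, sp=0xeb
r4 is callee-saved -> restored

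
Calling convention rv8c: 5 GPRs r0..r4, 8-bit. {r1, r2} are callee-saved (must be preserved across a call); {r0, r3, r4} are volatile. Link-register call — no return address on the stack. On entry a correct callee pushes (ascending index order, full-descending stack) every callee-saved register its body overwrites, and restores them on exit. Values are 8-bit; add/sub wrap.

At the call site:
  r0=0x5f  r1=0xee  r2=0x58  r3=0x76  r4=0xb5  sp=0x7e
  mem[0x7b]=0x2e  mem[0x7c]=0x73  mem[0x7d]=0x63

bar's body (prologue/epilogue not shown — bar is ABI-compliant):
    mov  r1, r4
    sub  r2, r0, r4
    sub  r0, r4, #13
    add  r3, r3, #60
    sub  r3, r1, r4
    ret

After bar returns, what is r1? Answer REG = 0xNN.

prologue: push r1 → mem[0x7d]=0xee, sp=0x7d
prologue: push r2 → mem[0x7c]=0x58, sp=0x7c
body[0] mov  r1, r4 → r1=0xb5
body[1] sub  r2, r0, r4 → r2=0xaa
body[2] sub  r0, r4, #13 → r0=0xa8
body[3] add  r3, r3, #60 → r3=0xb2
body[4] sub  r3, r1, r4 → r3=0x00
epilogue: pop r2=0x58, sp=0x7d
epilogue: pop r1=0xee, sp=0x7e
r1 is callee-saved → restored

REG = 0xee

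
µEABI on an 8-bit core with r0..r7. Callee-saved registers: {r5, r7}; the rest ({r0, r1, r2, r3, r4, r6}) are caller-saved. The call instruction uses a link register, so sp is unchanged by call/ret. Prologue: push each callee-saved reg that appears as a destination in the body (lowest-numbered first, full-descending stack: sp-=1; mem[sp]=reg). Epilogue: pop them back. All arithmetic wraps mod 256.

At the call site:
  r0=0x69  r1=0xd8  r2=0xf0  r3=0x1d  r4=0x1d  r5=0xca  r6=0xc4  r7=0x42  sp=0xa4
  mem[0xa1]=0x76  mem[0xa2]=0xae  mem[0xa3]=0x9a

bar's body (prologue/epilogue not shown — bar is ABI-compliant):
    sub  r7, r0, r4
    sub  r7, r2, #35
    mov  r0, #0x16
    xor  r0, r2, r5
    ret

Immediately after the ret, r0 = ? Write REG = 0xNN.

prologue: push r7 -> mem[0xa3]=0x42, sp=0xa3
body[0] sub  r7, r0, r4 -> r7=0x4c
body[1] sub  r7, r2, #35 -> r7=0xcd
body[2] mov  r0, #0x16 -> r0=0x16
body[3] xor  r0, r2, r5 -> r0=0x3a
epilogue: pop r7=0x42, sp=0xa4
r0 is caller-saved -> body value

REG = 0x3a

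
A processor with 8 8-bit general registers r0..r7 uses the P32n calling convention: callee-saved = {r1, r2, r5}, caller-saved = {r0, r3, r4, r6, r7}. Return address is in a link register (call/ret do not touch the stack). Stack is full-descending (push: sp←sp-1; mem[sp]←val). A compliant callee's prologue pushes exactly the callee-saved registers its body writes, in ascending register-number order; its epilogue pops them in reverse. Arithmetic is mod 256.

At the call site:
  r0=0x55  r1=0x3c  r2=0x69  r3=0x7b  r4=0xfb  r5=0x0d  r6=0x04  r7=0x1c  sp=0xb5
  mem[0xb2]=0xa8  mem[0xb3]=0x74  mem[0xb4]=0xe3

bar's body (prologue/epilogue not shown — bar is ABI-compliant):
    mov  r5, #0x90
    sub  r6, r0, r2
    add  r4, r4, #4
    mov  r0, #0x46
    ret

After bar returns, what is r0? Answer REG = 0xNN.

REG = 0x46

prologue: push r5 -> mem[0xb4]=0x0d, sp=0xb4
body[0] mov  r5, #0x90 -> r5=0x90
body[1] sub  r6, r0, r2 -> r6=0xec
body[2] add  r4, r4, #4 -> r4=0xff
body[3] mov  r0, #0x46 -> r0=0x46
epilogue: pop r5=0x0d, sp=0xb5
r0 is caller-saved -> body value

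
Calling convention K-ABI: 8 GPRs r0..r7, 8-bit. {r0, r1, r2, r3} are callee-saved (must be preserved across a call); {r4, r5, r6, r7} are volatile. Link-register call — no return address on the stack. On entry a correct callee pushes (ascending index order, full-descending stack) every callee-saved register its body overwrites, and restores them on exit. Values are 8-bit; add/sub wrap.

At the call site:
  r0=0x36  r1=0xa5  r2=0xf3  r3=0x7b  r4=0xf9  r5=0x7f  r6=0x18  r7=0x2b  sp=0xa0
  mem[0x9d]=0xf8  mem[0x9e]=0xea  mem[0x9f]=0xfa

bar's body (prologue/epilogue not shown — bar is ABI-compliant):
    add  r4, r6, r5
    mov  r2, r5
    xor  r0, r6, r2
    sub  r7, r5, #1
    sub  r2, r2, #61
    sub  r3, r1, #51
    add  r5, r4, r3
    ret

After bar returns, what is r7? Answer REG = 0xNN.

REG = 0x7e

prologue: push r0 -> mem[0x9f]=0x36, sp=0x9f
prologue: push r2 -> mem[0x9e]=0xf3, sp=0x9e
prologue: push r3 -> mem[0x9d]=0x7b, sp=0x9d
body[0] add  r4, r6, r5 -> r4=0x97
body[1] mov  r2, r5 -> r2=0x7f
body[2] xor  r0, r6, r2 -> r0=0x67
body[3] sub  r7, r5, #1 -> r7=0x7e
body[4] sub  r2, r2, #61 -> r2=0x42
body[5] sub  r3, r1, #51 -> r3=0x72
body[6] add  r5, r4, r3 -> r5=0x09
epilogue: pop r3=0x7b, sp=0x9e
epilogue: pop r2=0xf3, sp=0x9f
epilogue: pop r0=0x36, sp=0xa0
r7 is caller-saved -> body value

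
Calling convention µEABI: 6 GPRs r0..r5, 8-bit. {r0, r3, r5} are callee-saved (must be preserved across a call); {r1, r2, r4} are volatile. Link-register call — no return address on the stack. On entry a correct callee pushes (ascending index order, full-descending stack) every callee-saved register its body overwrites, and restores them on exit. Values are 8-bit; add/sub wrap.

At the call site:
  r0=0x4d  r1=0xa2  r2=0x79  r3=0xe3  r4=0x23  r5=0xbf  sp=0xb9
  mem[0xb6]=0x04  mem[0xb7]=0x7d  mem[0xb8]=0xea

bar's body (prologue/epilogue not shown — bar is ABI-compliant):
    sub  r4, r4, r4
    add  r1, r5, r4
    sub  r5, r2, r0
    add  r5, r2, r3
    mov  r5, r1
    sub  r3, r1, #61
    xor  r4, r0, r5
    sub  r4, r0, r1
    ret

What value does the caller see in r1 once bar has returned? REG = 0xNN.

REG = 0xbf

prologue: push r3 -> mem[0xb8]=0xe3, sp=0xb8
prologue: push r5 -> mem[0xb7]=0xbf, sp=0xb7
body[0] sub  r4, r4, r4 -> r4=0x00
body[1] add  r1, r5, r4 -> r1=0xbf
body[2] sub  r5, r2, r0 -> r5=0x2c
body[3] add  r5, r2, r3 -> r5=0x5c
body[4] mov  r5, r1 -> r5=0xbf
body[5] sub  r3, r1, #61 -> r3=0x82
body[6] xor  r4, r0, r5 -> r4=0xf2
body[7] sub  r4, r0, r1 -> r4=0x8e
epilogue: pop r5=0xbf, sp=0xb8
epilogue: pop r3=0xe3, sp=0xb9
r1 is caller-saved -> body value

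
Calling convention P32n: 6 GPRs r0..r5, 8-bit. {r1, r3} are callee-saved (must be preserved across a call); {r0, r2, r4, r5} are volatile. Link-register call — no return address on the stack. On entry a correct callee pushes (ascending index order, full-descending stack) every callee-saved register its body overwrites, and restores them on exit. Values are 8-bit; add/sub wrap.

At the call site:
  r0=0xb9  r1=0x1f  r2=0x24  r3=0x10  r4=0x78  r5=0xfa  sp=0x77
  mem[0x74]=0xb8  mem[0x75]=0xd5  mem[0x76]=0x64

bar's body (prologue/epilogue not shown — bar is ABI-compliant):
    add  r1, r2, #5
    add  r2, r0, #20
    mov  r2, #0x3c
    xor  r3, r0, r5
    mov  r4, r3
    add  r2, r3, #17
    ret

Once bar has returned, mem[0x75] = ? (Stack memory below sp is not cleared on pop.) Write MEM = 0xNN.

prologue: push r1 → mem[0x76]=0x1f, sp=0x76
prologue: push r3 → mem[0x75]=0x10, sp=0x75
body[0] add  r1, r2, #5 → r1=0x29
body[1] add  r2, r0, #20 → r2=0xcd
body[2] mov  r2, #0x3c → r2=0x3c
body[3] xor  r3, r0, r5 → r3=0x43
body[4] mov  r4, r3 → r4=0x43
body[5] add  r2, r3, #17 → r2=0x54
epilogue: pop r3=0x10, sp=0x76
epilogue: pop r1=0x1f, sp=0x77
prologue pushed ['r1', 'r3'] at ['0x76', '0x75']

MEM = 0x10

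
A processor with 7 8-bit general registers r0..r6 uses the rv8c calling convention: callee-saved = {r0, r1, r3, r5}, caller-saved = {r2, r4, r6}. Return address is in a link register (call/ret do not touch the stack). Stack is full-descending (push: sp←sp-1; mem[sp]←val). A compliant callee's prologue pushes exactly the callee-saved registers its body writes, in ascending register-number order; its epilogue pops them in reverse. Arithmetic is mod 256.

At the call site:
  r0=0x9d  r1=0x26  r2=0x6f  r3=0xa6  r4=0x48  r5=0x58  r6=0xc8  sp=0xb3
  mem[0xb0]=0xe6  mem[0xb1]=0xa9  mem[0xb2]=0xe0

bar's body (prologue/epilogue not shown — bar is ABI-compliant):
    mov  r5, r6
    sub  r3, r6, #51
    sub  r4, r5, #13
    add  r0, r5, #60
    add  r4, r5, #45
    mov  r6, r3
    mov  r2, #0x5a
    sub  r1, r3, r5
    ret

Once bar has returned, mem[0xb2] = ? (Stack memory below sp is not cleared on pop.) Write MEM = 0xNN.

prologue: push r0 → mem[0xb2]=0x9d, sp=0xb2
prologue: push r1 → mem[0xb1]=0x26, sp=0xb1
prologue: push r3 → mem[0xb0]=0xa6, sp=0xb0
prologue: push r5 → mem[0xaf]=0x58, sp=0xaf
body[0] mov  r5, r6 → r5=0xc8
body[1] sub  r3, r6, #51 → r3=0x95
body[2] sub  r4, r5, #13 → r4=0xbb
body[3] add  r0, r5, #60 → r0=0x04
body[4] add  r4, r5, #45 → r4=0xf5
body[5] mov  r6, r3 → r6=0x95
body[6] mov  r2, #0x5a → r2=0x5a
body[7] sub  r1, r3, r5 → r1=0xcd
epilogue: pop r5=0x58, sp=0xb0
epilogue: pop r3=0xa6, sp=0xb1
epilogue: pop r1=0x26, sp=0xb2
epilogue: pop r0=0x9d, sp=0xb3
prologue pushed ['r0', 'r1', 'r3', 'r5'] at ['0xb2', '0xb1', '0xb0', '0xaf']

MEM = 0x9d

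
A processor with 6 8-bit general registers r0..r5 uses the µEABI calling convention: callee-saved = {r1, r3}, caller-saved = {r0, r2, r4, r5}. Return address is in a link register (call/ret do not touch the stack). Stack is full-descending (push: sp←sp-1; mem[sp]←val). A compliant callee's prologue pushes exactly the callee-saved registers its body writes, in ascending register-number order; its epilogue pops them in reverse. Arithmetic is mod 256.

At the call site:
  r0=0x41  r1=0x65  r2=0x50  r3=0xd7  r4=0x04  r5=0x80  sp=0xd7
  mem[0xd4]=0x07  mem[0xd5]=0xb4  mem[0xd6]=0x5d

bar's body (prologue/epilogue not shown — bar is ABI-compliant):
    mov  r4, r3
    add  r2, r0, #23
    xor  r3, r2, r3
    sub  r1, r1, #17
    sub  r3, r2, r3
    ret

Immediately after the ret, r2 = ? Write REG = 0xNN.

prologue: push r1 → mem[0xd6]=0x65, sp=0xd6
prologue: push r3 → mem[0xd5]=0xd7, sp=0xd5
body[0] mov  r4, r3 → r4=0xd7
body[1] add  r2, r0, #23 → r2=0x58
body[2] xor  r3, r2, r3 → r3=0x8f
body[3] sub  r1, r1, #17 → r1=0x54
body[4] sub  r3, r2, r3 → r3=0xc9
epilogue: pop r3=0xd7, sp=0xd6
epilogue: pop r1=0x65, sp=0xd7
r2 is caller-saved → body value

REG = 0x58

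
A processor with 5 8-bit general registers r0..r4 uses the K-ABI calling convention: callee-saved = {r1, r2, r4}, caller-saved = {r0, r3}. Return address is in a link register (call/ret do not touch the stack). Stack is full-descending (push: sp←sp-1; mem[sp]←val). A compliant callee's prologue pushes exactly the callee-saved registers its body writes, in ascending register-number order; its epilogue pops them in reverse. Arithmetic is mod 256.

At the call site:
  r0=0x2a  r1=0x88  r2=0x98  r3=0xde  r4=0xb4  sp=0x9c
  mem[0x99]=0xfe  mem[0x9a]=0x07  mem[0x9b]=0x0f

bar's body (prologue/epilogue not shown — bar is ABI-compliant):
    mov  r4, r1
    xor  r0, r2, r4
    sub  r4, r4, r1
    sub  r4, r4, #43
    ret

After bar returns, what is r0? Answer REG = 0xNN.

prologue: push r4 -> mem[0x9b]=0xb4, sp=0x9b
body[0] mov  r4, r1 -> r4=0x88
body[1] xor  r0, r2, r4 -> r0=0x10
body[2] sub  r4, r4, r1 -> r4=0x00
body[3] sub  r4, r4, #43 -> r4=0xd5
epilogue: pop r4=0xb4, sp=0x9c
r0 is caller-saved -> body value

REG = 0x10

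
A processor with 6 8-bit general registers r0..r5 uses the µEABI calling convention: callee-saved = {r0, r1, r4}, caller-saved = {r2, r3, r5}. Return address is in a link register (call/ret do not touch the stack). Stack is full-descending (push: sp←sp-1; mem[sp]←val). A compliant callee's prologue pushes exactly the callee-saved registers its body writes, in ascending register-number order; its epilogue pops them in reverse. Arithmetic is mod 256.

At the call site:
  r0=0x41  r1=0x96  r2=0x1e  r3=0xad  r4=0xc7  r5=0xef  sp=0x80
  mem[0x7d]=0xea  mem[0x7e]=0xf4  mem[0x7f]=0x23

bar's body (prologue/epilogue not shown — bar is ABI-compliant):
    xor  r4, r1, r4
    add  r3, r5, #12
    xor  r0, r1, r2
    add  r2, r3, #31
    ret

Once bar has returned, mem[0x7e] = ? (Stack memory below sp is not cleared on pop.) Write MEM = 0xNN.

prologue: push r0 -> mem[0x7f]=0x41, sp=0x7f
prologue: push r4 -> mem[0x7e]=0xc7, sp=0x7e
body[0] xor  r4, r1, r4 -> r4=0x51
body[1] add  r3, r5, #12 -> r3=0xfb
body[2] xor  r0, r1, r2 -> r0=0x88
body[3] add  r2, r3, #31 -> r2=0x1a
epilogue: pop r4=0xc7, sp=0x7f
epilogue: pop r0=0x41, sp=0x80
prologue pushed ['r0', 'r4'] at ['0x7f', '0x7e']

MEM = 0xc7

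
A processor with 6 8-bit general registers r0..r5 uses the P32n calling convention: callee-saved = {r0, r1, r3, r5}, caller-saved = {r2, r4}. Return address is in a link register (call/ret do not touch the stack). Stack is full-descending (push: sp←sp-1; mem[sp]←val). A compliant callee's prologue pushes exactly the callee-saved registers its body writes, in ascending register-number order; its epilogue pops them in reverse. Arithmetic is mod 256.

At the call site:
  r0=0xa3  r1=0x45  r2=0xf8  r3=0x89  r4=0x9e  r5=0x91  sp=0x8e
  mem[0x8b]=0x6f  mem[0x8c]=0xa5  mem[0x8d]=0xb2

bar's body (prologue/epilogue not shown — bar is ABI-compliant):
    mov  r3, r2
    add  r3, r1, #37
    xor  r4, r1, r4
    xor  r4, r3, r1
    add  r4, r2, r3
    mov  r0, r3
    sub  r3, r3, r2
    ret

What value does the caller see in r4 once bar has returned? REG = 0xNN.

prologue: push r0 → mem[0x8d]=0xa3, sp=0x8d
prologue: push r3 → mem[0x8c]=0x89, sp=0x8c
body[0] mov  r3, r2 → r3=0xf8
body[1] add  r3, r1, #37 → r3=0x6a
body[2] xor  r4, r1, r4 → r4=0xdb
body[3] xor  r4, r3, r1 → r4=0x2f
body[4] add  r4, r2, r3 → r4=0x62
body[5] mov  r0, r3 → r0=0x6a
body[6] sub  r3, r3, r2 → r3=0x72
epilogue: pop r3=0x89, sp=0x8d
epilogue: pop r0=0xa3, sp=0x8e
r4 is caller-saved → body value

REG = 0x62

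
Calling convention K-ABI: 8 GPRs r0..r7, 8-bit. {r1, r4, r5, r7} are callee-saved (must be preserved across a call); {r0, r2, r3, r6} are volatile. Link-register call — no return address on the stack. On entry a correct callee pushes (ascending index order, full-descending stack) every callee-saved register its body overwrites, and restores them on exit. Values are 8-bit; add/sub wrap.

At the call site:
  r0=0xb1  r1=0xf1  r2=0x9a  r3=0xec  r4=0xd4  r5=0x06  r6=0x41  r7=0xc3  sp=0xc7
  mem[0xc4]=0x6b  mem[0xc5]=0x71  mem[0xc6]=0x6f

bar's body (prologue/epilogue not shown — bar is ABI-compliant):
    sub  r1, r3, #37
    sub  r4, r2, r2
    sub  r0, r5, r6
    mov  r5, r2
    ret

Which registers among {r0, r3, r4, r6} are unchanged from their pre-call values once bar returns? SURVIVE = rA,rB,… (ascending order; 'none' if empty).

prologue: push r1 → mem[0xc6]=0xf1, sp=0xc6
prologue: push r4 → mem[0xc5]=0xd4, sp=0xc5
prologue: push r5 → mem[0xc4]=0x06, sp=0xc4
body[0] sub  r1, r3, #37 → r1=0xc7
body[1] sub  r4, r2, r2 → r4=0x00
body[2] sub  r0, r5, r6 → r0=0xc5
body[3] mov  r5, r2 → r5=0x9a
epilogue: pop r5=0x06, sp=0xc5
epilogue: pop r4=0xd4, sp=0xc6
epilogue: pop r1=0xf1, sp=0xc7
r0: caller-saved, written=True
r3: caller-saved, written=False
r4: callee-saved, written=True
r6: caller-saved, written=False

SURVIVE = r3,r4,r6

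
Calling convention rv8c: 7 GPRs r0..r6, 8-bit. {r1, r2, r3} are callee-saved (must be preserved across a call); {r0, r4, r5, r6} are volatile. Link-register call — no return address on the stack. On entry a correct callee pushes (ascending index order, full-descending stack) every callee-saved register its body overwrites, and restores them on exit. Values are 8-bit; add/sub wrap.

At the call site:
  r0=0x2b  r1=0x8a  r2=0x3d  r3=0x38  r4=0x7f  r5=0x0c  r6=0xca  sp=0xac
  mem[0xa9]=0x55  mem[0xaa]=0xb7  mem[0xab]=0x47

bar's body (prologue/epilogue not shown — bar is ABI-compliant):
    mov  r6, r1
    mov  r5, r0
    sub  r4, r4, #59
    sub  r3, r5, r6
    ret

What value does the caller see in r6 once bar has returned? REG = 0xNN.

REG = 0x8a

prologue: push r3 -> mem[0xab]=0x38, sp=0xab
body[0] mov  r6, r1 -> r6=0x8a
body[1] mov  r5, r0 -> r5=0x2b
body[2] sub  r4, r4, #59 -> r4=0x44
body[3] sub  r3, r5, r6 -> r3=0xa1
epilogue: pop r3=0x38, sp=0xac
r6 is caller-saved -> body value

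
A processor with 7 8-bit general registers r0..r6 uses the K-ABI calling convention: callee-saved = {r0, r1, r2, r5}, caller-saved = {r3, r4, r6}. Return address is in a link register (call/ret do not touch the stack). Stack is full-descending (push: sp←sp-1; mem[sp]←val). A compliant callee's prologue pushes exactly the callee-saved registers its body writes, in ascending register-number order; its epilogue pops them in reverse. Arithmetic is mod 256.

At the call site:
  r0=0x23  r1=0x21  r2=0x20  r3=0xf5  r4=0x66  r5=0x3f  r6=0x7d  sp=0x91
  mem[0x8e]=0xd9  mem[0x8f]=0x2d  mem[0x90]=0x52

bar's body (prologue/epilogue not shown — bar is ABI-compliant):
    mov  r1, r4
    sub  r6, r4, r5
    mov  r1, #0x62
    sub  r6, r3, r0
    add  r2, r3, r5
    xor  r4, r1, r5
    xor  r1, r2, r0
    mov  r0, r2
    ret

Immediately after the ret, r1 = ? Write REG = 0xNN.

prologue: push r0 -> mem[0x90]=0x23, sp=0x90
prologue: push r1 -> mem[0x8f]=0x21, sp=0x8f
prologue: push r2 -> mem[0x8e]=0x20, sp=0x8e
body[0] mov  r1, r4 -> r1=0x66
body[1] sub  r6, r4, r5 -> r6=0x27
body[2] mov  r1, #0x62 -> r1=0x62
body[3] sub  r6, r3, r0 -> r6=0xd2
body[4] add  r2, r3, r5 -> r2=0x34
body[5] xor  r4, r1, r5 -> r4=0x5d
body[6] xor  r1, r2, r0 -> r1=0x17
body[7] mov  r0, r2 -> r0=0x34
epilogue: pop r2=0x20, sp=0x8f
epilogue: pop r1=0x21, sp=0x90
epilogue: pop r0=0x23, sp=0x91
r1 is callee-saved -> restored

REG = 0x21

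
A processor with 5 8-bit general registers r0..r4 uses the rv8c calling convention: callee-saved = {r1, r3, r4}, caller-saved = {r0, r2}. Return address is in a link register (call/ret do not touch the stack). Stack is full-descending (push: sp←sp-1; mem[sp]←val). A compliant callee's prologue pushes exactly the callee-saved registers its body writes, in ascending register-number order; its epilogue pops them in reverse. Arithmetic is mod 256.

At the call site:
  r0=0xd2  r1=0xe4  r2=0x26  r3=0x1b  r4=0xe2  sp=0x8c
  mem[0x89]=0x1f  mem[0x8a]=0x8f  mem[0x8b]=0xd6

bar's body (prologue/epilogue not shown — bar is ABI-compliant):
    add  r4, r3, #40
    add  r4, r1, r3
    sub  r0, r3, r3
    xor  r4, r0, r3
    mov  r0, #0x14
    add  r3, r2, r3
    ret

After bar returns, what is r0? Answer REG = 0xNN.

REG = 0x14

prologue: push r3 -> mem[0x8b]=0x1b, sp=0x8b
prologue: push r4 -> mem[0x8a]=0xe2, sp=0x8a
body[0] add  r4, r3, #40 -> r4=0x43
body[1] add  r4, r1, r3 -> r4=0xff
body[2] sub  r0, r3, r3 -> r0=0x00
body[3] xor  r4, r0, r3 -> r4=0x1b
body[4] mov  r0, #0x14 -> r0=0x14
body[5] add  r3, r2, r3 -> r3=0x41
epilogue: pop r4=0xe2, sp=0x8b
epilogue: pop r3=0x1b, sp=0x8c
r0 is caller-saved -> body value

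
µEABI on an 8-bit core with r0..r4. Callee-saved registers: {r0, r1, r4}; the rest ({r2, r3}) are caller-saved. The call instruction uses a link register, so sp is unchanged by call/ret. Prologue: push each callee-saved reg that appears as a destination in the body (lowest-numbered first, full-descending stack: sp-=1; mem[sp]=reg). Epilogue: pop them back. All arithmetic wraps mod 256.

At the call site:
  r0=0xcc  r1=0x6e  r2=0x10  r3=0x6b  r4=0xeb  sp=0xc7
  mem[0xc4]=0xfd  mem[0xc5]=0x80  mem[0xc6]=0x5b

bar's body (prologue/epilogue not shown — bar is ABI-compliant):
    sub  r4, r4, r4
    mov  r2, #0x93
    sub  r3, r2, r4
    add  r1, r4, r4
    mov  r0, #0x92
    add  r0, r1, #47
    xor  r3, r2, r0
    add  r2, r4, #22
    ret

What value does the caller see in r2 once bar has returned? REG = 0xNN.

REG = 0x16

prologue: push r0 → mem[0xc6]=0xcc, sp=0xc6
prologue: push r1 → mem[0xc5]=0x6e, sp=0xc5
prologue: push r4 → mem[0xc4]=0xeb, sp=0xc4
body[0] sub  r4, r4, r4 → r4=0x00
body[1] mov  r2, #0x93 → r2=0x93
body[2] sub  r3, r2, r4 → r3=0x93
body[3] add  r1, r4, r4 → r1=0x00
body[4] mov  r0, #0x92 → r0=0x92
body[5] add  r0, r1, #47 → r0=0x2f
body[6] xor  r3, r2, r0 → r3=0xbc
body[7] add  r2, r4, #22 → r2=0x16
epilogue: pop r4=0xeb, sp=0xc5
epilogue: pop r1=0x6e, sp=0xc6
epilogue: pop r0=0xcc, sp=0xc7
r2 is caller-saved → body value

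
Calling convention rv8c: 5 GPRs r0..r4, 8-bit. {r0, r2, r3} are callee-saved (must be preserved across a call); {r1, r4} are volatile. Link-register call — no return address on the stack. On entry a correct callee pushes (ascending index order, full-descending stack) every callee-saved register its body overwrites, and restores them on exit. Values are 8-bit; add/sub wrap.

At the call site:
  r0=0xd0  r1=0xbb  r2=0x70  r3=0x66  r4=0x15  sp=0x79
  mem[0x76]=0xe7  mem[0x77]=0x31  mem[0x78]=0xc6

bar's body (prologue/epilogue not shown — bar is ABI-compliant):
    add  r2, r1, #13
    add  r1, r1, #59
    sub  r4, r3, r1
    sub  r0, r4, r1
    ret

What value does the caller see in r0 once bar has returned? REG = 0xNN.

prologue: push r0 -> mem[0x78]=0xd0, sp=0x78
prologue: push r2 -> mem[0x77]=0x70, sp=0x77
body[0] add  r2, r1, #13 -> r2=0xc8
body[1] add  r1, r1, #59 -> r1=0xf6
body[2] sub  r4, r3, r1 -> r4=0x70
body[3] sub  r0, r4, r1 -> r0=0x7a
epilogue: pop r2=0x70, sp=0x78
epilogue: pop r0=0xd0, sp=0x79
r0 is callee-saved -> restored

REG = 0xd0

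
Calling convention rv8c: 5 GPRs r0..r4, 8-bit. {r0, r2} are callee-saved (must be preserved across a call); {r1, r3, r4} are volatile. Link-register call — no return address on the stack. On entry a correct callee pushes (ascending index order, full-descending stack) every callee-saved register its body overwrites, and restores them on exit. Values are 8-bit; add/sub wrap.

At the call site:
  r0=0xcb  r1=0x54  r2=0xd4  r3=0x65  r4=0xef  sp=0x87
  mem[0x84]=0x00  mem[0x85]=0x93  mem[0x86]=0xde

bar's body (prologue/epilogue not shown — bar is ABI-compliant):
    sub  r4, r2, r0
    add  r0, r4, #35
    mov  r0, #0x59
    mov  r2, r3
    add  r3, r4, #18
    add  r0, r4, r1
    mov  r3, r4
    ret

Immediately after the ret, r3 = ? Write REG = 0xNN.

REG = 0x09

prologue: push r0 -> mem[0x86]=0xcb, sp=0x86
prologue: push r2 -> mem[0x85]=0xd4, sp=0x85
body[0] sub  r4, r2, r0 -> r4=0x09
body[1] add  r0, r4, #35 -> r0=0x2c
body[2] mov  r0, #0x59 -> r0=0x59
body[3] mov  r2, r3 -> r2=0x65
body[4] add  r3, r4, #18 -> r3=0x1b
body[5] add  r0, r4, r1 -> r0=0x5d
body[6] mov  r3, r4 -> r3=0x09
epilogue: pop r2=0xd4, sp=0x86
epilogue: pop r0=0xcb, sp=0x87
r3 is caller-saved -> body value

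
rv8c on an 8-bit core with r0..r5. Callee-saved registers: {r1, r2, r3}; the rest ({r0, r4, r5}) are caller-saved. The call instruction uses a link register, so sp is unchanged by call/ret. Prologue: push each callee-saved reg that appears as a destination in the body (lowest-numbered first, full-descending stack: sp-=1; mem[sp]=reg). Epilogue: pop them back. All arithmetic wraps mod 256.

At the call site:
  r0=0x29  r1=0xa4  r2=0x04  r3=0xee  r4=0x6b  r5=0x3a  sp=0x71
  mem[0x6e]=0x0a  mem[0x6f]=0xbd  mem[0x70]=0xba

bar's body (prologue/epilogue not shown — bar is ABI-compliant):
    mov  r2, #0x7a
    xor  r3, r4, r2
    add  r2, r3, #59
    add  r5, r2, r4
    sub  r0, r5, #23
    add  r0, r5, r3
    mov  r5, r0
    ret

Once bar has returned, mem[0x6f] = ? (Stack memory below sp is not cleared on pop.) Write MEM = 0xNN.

prologue: push r2 -> mem[0x70]=0x04, sp=0x70
prologue: push r3 -> mem[0x6f]=0xee, sp=0x6f
body[0] mov  r2, #0x7a -> r2=0x7a
body[1] xor  r3, r4, r2 -> r3=0x11
body[2] add  r2, r3, #59 -> r2=0x4c
body[3] add  r5, r2, r4 -> r5=0xb7
body[4] sub  r0, r5, #23 -> r0=0xa0
body[5] add  r0, r5, r3 -> r0=0xc8
body[6] mov  r5, r0 -> r5=0xc8
epilogue: pop r3=0xee, sp=0x70
epilogue: pop r2=0x04, sp=0x71
prologue pushed ['r2', 'r3'] at ['0x70', '0x6f']

MEM = 0xee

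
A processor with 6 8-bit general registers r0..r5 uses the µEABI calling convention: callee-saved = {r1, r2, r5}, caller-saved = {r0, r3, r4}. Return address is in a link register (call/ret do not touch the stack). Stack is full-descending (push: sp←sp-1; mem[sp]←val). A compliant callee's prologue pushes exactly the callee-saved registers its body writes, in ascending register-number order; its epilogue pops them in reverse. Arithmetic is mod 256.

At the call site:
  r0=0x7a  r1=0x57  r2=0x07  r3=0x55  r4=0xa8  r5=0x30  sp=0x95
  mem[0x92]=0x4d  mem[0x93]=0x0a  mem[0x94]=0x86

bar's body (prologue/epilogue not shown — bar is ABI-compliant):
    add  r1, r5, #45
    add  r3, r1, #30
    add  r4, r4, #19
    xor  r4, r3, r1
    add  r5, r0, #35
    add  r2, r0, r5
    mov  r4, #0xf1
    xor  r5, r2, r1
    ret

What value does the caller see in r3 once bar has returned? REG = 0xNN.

prologue: push r1 → mem[0x94]=0x57, sp=0x94
prologue: push r2 → mem[0x93]=0x07, sp=0x93
prologue: push r5 → mem[0x92]=0x30, sp=0x92
body[0] add  r1, r5, #45 → r1=0x5d
body[1] add  r3, r1, #30 → r3=0x7b
body[2] add  r4, r4, #19 → r4=0xbb
body[3] xor  r4, r3, r1 → r4=0x26
body[4] add  r5, r0, #35 → r5=0x9d
body[5] add  r2, r0, r5 → r2=0x17
body[6] mov  r4, #0xf1 → r4=0xf1
body[7] xor  r5, r2, r1 → r5=0x4a
epilogue: pop r5=0x30, sp=0x93
epilogue: pop r2=0x07, sp=0x94
epilogue: pop r1=0x57, sp=0x95
r3 is caller-saved → body value

REG = 0x7b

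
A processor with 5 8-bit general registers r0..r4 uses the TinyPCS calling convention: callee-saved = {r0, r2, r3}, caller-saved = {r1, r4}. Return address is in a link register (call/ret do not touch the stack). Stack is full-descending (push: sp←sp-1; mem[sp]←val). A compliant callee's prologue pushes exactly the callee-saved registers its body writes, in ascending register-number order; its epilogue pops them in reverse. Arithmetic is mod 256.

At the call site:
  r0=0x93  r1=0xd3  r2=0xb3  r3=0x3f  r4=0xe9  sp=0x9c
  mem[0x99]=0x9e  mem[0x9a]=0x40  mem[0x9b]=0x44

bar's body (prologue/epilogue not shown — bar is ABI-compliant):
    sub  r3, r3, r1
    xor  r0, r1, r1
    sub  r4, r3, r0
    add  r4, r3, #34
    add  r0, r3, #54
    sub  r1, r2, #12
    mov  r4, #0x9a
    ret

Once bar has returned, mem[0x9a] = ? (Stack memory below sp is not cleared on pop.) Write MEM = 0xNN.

MEM = 0x3f

prologue: push r0 -> mem[0x9b]=0x93, sp=0x9b
prologue: push r3 -> mem[0x9a]=0x3f, sp=0x9a
body[0] sub  r3, r3, r1 -> r3=0x6c
body[1] xor  r0, r1, r1 -> r0=0x00
body[2] sub  r4, r3, r0 -> r4=0x6c
body[3] add  r4, r3, #34 -> r4=0x8e
body[4] add  r0, r3, #54 -> r0=0xa2
body[5] sub  r1, r2, #12 -> r1=0xa7
body[6] mov  r4, #0x9a -> r4=0x9a
epilogue: pop r3=0x3f, sp=0x9b
epilogue: pop r0=0x93, sp=0x9c
prologue pushed ['r0', 'r3'] at ['0x9b', '0x9a']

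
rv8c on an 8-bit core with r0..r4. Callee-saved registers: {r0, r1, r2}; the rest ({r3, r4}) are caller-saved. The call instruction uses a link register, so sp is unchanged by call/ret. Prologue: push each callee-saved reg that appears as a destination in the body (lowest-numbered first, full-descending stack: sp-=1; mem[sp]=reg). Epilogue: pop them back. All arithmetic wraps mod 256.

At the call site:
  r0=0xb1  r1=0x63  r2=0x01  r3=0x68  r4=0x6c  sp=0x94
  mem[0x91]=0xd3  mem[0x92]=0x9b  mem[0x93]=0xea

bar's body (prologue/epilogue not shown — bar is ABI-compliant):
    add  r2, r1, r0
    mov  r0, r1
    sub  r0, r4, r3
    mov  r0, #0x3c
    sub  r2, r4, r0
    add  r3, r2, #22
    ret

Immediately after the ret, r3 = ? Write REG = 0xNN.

prologue: push r0 -> mem[0x93]=0xb1, sp=0x93
prologue: push r2 -> mem[0x92]=0x01, sp=0x92
body[0] add  r2, r1, r0 -> r2=0x14
body[1] mov  r0, r1 -> r0=0x63
body[2] sub  r0, r4, r3 -> r0=0x04
body[3] mov  r0, #0x3c -> r0=0x3c
body[4] sub  r2, r4, r0 -> r2=0x30
body[5] add  r3, r2, #22 -> r3=0x46
epilogue: pop r2=0x01, sp=0x93
epilogue: pop r0=0xb1, sp=0x94
r3 is caller-saved -> body value

REG = 0x46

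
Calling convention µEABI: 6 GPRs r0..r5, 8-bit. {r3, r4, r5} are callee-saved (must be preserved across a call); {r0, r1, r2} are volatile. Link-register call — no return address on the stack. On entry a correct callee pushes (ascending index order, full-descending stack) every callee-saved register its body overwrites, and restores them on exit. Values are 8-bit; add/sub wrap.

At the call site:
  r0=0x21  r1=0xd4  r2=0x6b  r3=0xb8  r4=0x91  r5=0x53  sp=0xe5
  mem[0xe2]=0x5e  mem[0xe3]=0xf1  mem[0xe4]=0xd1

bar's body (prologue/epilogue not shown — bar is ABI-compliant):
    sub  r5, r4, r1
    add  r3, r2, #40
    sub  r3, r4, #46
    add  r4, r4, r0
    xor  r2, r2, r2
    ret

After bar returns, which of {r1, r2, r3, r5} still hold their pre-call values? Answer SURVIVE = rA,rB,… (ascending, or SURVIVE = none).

SURVIVE = r1,r3,r5

prologue: push r3 -> mem[0xe4]=0xb8, sp=0xe4
prologue: push r4 -> mem[0xe3]=0x91, sp=0xe3
prologue: push r5 -> mem[0xe2]=0x53, sp=0xe2
body[0] sub  r5, r4, r1 -> r5=0xbd
body[1] add  r3, r2, #40 -> r3=0x93
body[2] sub  r3, r4, #46 -> r3=0x63
body[3] add  r4, r4, r0 -> r4=0xb2
body[4] xor  r2, r2, r2 -> r2=0x00
epilogue: pop r5=0x53, sp=0xe3
epilogue: pop r4=0x91, sp=0xe4
epilogue: pop r3=0xb8, sp=0xe5
r1: caller-saved, written=False
r2: caller-saved, written=True
r3: callee-saved, written=True
r5: callee-saved, written=True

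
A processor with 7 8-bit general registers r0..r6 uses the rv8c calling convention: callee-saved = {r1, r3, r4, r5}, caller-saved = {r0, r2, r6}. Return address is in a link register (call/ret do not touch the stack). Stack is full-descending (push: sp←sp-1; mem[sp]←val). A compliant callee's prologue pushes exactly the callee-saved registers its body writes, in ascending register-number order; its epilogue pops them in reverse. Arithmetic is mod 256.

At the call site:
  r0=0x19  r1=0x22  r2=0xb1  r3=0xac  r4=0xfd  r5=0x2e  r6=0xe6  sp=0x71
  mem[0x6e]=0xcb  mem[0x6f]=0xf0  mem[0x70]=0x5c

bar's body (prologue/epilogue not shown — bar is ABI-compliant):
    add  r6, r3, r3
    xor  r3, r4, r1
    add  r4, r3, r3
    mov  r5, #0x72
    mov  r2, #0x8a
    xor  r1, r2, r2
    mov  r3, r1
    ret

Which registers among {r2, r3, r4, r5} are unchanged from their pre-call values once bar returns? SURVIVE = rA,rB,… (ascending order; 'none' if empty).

prologue: push r1 → mem[0x70]=0x22, sp=0x70
prologue: push r3 → mem[0x6f]=0xac, sp=0x6f
prologue: push r4 → mem[0x6e]=0xfd, sp=0x6e
prologue: push r5 → mem[0x6d]=0x2e, sp=0x6d
body[0] add  r6, r3, r3 → r6=0x58
body[1] xor  r3, r4, r1 → r3=0xdf
body[2] add  r4, r3, r3 → r4=0xbe
body[3] mov  r5, #0x72 → r5=0x72
body[4] mov  r2, #0x8a → r2=0x8a
body[5] xor  r1, r2, r2 → r1=0x00
body[6] mov  r3, r1 → r3=0x00
epilogue: pop r5=0x2e, sp=0x6e
epilogue: pop r4=0xfd, sp=0x6f
epilogue: pop r3=0xac, sp=0x70
epilogue: pop r1=0x22, sp=0x71
r2: caller-saved, written=True
r3: callee-saved, written=True
r4: callee-saved, written=True
r5: callee-saved, written=True

SURVIVE = r3,r4,r5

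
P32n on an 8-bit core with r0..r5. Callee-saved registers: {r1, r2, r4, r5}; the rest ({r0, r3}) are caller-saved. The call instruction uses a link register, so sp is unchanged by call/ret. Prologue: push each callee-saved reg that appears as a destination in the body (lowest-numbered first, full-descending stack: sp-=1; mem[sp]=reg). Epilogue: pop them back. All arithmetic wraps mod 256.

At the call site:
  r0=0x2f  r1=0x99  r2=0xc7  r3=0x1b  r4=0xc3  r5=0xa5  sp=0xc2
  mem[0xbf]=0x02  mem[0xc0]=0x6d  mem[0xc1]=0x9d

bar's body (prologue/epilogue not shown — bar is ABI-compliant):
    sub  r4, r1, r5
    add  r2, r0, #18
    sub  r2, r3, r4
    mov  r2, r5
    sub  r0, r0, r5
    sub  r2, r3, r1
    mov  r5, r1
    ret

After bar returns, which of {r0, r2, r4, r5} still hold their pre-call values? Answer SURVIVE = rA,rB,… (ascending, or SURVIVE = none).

SURVIVE = r2,r4,r5

prologue: push r2 -> mem[0xc1]=0xc7, sp=0xc1
prologue: push r4 -> mem[0xc0]=0xc3, sp=0xc0
prologue: push r5 -> mem[0xbf]=0xa5, sp=0xbf
body[0] sub  r4, r1, r5 -> r4=0xf4
body[1] add  r2, r0, #18 -> r2=0x41
body[2] sub  r2, r3, r4 -> r2=0x27
body[3] mov  r2, r5 -> r2=0xa5
body[4] sub  r0, r0, r5 -> r0=0x8a
body[5] sub  r2, r3, r1 -> r2=0x82
body[6] mov  r5, r1 -> r5=0x99
epilogue: pop r5=0xa5, sp=0xc0
epilogue: pop r4=0xc3, sp=0xc1
epilogue: pop r2=0xc7, sp=0xc2
r0: caller-saved, written=True
r2: callee-saved, written=True
r4: callee-saved, written=True
r5: callee-saved, written=True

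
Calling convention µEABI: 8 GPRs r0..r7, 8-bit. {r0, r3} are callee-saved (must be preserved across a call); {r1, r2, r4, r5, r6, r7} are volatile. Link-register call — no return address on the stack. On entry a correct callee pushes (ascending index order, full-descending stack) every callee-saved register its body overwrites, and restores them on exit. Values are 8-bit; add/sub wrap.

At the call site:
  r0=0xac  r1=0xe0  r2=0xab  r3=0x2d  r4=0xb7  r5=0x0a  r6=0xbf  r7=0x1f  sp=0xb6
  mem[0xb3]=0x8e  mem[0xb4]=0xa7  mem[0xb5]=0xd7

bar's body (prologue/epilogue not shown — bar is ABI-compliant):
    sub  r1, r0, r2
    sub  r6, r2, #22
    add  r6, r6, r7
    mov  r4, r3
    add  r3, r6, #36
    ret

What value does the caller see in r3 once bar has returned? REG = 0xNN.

REG = 0x2d

prologue: push r3 -> mem[0xb5]=0x2d, sp=0xb5
body[0] sub  r1, r0, r2 -> r1=0x01
body[1] sub  r6, r2, #22 -> r6=0x95
body[2] add  r6, r6, r7 -> r6=0xb4
body[3] mov  r4, r3 -> r4=0x2d
body[4] add  r3, r6, #36 -> r3=0xd8
epilogue: pop r3=0x2d, sp=0xb6
r3 is callee-saved -> restored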